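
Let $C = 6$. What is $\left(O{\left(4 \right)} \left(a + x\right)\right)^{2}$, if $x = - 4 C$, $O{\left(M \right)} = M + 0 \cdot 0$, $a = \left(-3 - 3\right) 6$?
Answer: $57600$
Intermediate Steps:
$a = -36$ ($a = \left(-6\right) 6 = -36$)
$O{\left(M \right)} = M$ ($O{\left(M \right)} = M + 0 = M$)
$x = -24$ ($x = \left(-4\right) 6 = -24$)
$\left(O{\left(4 \right)} \left(a + x\right)\right)^{2} = \left(4 \left(-36 - 24\right)\right)^{2} = \left(4 \left(-60\right)\right)^{2} = \left(-240\right)^{2} = 57600$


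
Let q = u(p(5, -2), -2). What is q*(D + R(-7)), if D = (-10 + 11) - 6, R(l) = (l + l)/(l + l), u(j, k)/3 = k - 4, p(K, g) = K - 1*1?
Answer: 72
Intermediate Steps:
p(K, g) = -1 + K (p(K, g) = K - 1 = -1 + K)
u(j, k) = -12 + 3*k (u(j, k) = 3*(k - 4) = 3*(-4 + k) = -12 + 3*k)
R(l) = 1 (R(l) = (2*l)/((2*l)) = (2*l)*(1/(2*l)) = 1)
q = -18 (q = -12 + 3*(-2) = -12 - 6 = -18)
D = -5 (D = 1 - 6 = -5)
q*(D + R(-7)) = -18*(-5 + 1) = -18*(-4) = 72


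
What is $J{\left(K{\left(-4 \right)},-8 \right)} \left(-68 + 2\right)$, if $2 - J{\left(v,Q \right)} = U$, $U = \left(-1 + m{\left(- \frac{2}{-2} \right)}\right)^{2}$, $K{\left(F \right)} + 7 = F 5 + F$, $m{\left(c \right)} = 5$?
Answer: $924$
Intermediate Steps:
$K{\left(F \right)} = -7 + 6 F$ ($K{\left(F \right)} = -7 + \left(F 5 + F\right) = -7 + \left(5 F + F\right) = -7 + 6 F$)
$U = 16$ ($U = \left(-1 + 5\right)^{2} = 4^{2} = 16$)
$J{\left(v,Q \right)} = -14$ ($J{\left(v,Q \right)} = 2 - 16 = -14$)
$J{\left(K{\left(-4 \right)},-8 \right)} \left(-68 + 2\right) = - 14 \left(-68 + 2\right) = \left(-14\right) \left(-66\right) = 924$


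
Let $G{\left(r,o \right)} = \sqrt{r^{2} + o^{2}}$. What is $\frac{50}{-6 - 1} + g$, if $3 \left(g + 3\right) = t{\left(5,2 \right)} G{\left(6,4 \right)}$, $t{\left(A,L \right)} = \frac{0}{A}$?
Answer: $- \frac{71}{7} \approx -10.143$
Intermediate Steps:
$G{\left(r,o \right)} = \sqrt{o^{2} + r^{2}}$
$t{\left(A,L \right)} = 0$
$g = -3$ ($g = -3 + \frac{0 \sqrt{4^{2} + 6^{2}}}{3} = -3 + \frac{0 \sqrt{16 + 36}}{3} = -3 + \frac{0 \sqrt{52}}{3} = -3 + \frac{0 \cdot 2 \sqrt{13}}{3} = -3 + \frac{1}{3} \cdot 0 = -3 + 0 = -3$)
$\frac{50}{-6 - 1} + g = \frac{50}{-6 - 1} - 3 = \frac{50}{-7} - 3 = 50 \left(- \frac{1}{7}\right) - 3 = - \frac{50}{7} - 3 = - \frac{71}{7}$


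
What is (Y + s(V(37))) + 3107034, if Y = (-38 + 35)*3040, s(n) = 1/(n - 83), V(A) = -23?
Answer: 328378883/106 ≈ 3.0979e+6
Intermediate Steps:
s(n) = 1/(-83 + n)
Y = -9120 (Y = -3*3040 = -9120)
(Y + s(V(37))) + 3107034 = (-9120 + 1/(-83 - 23)) + 3107034 = (-9120 + 1/(-106)) + 3107034 = (-9120 - 1/106) + 3107034 = -966721/106 + 3107034 = 328378883/106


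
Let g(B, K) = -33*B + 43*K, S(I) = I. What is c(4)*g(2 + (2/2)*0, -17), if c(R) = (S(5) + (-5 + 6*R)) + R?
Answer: -22316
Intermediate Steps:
c(R) = 7*R (c(R) = (5 + (-5 + 6*R)) + R = 6*R + R = 7*R)
c(4)*g(2 + (2/2)*0, -17) = (7*4)*(-33*(2 + (2/2)*0) + 43*(-17)) = 28*(-33*(2 + (2*(½))*0) - 731) = 28*(-33*(2 + 1*0) - 731) = 28*(-33*(2 + 0) - 731) = 28*(-33*2 - 731) = 28*(-66 - 731) = 28*(-797) = -22316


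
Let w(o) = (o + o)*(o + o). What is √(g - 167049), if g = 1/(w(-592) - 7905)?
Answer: I*√324592810065702698/1393951 ≈ 408.72*I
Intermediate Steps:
w(o) = 4*o² (w(o) = (2*o)*(2*o) = 4*o²)
g = 1/1393951 (g = 1/(4*(-592)² - 7905) = 1/(4*350464 - 7905) = 1/(1401856 - 7905) = 1/1393951 ≈ 7.1739e-7)
√(g - 167049) = √(1/1393951 - 167049) = √(-232858120598/1393951) = I*√324592810065702698/1393951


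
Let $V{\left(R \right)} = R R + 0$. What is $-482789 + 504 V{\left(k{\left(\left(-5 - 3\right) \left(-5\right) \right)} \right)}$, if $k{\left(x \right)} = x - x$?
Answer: $-482789$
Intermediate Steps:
$k{\left(x \right)} = 0$
$V{\left(R \right)} = R^{2}$ ($V{\left(R \right)} = R^{2} + 0 = R^{2}$)
$-482789 + 504 V{\left(k{\left(\left(-5 - 3\right) \left(-5\right) \right)} \right)} = -482789 + 504 \cdot 0^{2} = -482789 + 504 \cdot 0 = -482789 + 0 = -482789$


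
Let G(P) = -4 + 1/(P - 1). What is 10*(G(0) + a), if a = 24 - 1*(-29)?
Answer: 480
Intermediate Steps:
a = 53 (a = 24 + 29 = 53)
G(P) = -4 + 1/(-1 + P)
10*(G(0) + a) = 10*((5 - 4*0)/(-1 + 0) + 53) = 10*((5 + 0)/(-1) + 53) = 10*(-1*5 + 53) = 10*(-5 + 53) = 10*48 = 480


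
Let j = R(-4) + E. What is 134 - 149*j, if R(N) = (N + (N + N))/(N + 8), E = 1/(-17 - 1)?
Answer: 10607/18 ≈ 589.28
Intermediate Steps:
E = -1/18 (E = 1/(-18) = -1/18 ≈ -0.055556)
R(N) = 3*N/(8 + N) (R(N) = (N + 2*N)/(8 + N) = (3*N)/(8 + N) = 3*N/(8 + N))
j = -55/18 (j = 3*(-4)/(8 - 4) - 1/18 = 3*(-4)/4 - 1/18 = 3*(-4)*(¼) - 1/18 = -3 - 1/18 = -55/18 ≈ -3.0556)
134 - 149*j = 134 - 149*(-55/18) = 134 + 8195/18 = 10607/18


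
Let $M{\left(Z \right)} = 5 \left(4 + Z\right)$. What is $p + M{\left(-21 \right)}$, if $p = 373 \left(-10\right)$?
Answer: $-3815$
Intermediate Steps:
$p = -3730$
$M{\left(Z \right)} = 20 + 5 Z$
$p + M{\left(-21 \right)} = -3730 + \left(20 + 5 \left(-21\right)\right) = -3730 + \left(20 - 105\right) = -3730 - 85 = -3815$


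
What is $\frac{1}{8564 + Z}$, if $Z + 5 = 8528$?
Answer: $\frac{1}{17087} \approx 5.8524 \cdot 10^{-5}$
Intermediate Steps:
$Z = 8523$ ($Z = -5 + 8528 = 8523$)
$\frac{1}{8564 + Z} = \frac{1}{8564 + 8523} = \frac{1}{17087}$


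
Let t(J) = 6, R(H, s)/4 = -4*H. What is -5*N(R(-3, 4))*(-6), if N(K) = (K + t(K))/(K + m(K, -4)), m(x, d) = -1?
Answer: 1620/47 ≈ 34.468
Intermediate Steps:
R(H, s) = -16*H (R(H, s) = 4*(-4*H) = -16*H)
N(K) = (6 + K)/(-1 + K) (N(K) = (K + 6)/(K - 1) = (6 + K)/(-1 + K))
-5*N(R(-3, 4))*(-6) = -5*(6 - 16*(-3))/(-1 - 16*(-3))*(-6) = -5*(6 + 48)/(-1 + 48)*(-6) = -5*54/47*(-6) = -270/47*(-6) = 1620/47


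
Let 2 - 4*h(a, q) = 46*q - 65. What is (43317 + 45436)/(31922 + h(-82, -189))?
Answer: 355012/136449 ≈ 2.6018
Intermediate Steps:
h(a, q) = 67/4 - 23*q/2 (h(a, q) = 1/2 - (46*q - 65)/4 = 1/2 - (-65 + 46*q)/4 = 1/2 + (65/4 - 23*q/2) = 67/4 - 23*q/2)
(43317 + 45436)/(31922 + h(-82, -189)) = (43317 + 45436)/(31922 + (67/4 - 23/2*(-189))) = 88753/(31922 + (67/4 + 4347/2)) = 88753/(31922 + 8761/4) = 88753/(136449/4) = 88753*(4/136449) = 355012/136449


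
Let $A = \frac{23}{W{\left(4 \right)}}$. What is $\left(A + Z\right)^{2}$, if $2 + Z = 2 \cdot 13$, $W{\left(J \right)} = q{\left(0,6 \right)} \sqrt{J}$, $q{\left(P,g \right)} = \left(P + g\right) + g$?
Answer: $\frac{358801}{576} \approx 622.92$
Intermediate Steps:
$q{\left(P,g \right)} = P + 2 g$
$W{\left(J \right)} = 12 \sqrt{J}$ ($W{\left(J \right)} = \left(0 + 2 \cdot 6\right) \sqrt{J} = \left(0 + 12\right) \sqrt{J} = 12 \sqrt{J}$)
$Z = 24$ ($Z = -2 + 2 \cdot 13 = -2 + 26 = 24$)
$A = \frac{23}{24}$ ($A = \frac{23}{12 \sqrt{4}} = \frac{23}{12 \cdot 2} = \frac{23}{24} \approx 0.95833$)
$\left(A + Z\right)^{2} = \left(\frac{23}{24} + 24\right)^{2} = \left(\frac{599}{24}\right)^{2} = \frac{358801}{576}$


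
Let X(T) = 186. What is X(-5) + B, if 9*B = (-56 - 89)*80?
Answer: -9926/9 ≈ -1102.9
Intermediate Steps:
B = -11600/9 (B = ((-56 - 89)*80)/9 = (-145*80)/9 = (⅑)*(-11600) = -11600/9 ≈ -1288.9)
X(-5) + B = 186 - 11600/9 = -9926/9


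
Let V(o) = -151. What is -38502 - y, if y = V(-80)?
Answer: -38351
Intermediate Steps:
y = -151
-38502 - y = -38502 - 1*(-151) = -38502 + 151 = -38351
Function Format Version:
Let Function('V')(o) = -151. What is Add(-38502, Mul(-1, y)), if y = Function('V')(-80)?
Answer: -38351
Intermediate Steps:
y = -151
Add(-38502, Mul(-1, y)) = Add(-38502, Mul(-1, -151)) = Add(-38502, 151) = -38351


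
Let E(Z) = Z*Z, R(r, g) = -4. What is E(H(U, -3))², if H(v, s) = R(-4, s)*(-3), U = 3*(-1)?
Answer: 20736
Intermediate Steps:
U = -3
H(v, s) = 12 (H(v, s) = -4*(-3) = 12)
E(Z) = Z²
E(H(U, -3))² = (12²)² = 144² = 20736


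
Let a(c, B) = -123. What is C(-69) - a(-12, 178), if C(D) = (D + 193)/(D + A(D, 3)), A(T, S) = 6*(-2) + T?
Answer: 9163/75 ≈ 122.17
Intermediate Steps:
A(T, S) = -12 + T
C(D) = (193 + D)/(-12 + 2*D) (C(D) = (D + 193)/(D + (-12 + D)) = (193 + D)/(-12 + 2*D))
C(-69) - a(-12, 178) = (193 - 69)/(2*(-6 - 69)) - 1*(-123) = (1/2)*124/(-75) + 123 = (1/2)*(-1/75)*124 + 123 = -62/75 + 123 = 9163/75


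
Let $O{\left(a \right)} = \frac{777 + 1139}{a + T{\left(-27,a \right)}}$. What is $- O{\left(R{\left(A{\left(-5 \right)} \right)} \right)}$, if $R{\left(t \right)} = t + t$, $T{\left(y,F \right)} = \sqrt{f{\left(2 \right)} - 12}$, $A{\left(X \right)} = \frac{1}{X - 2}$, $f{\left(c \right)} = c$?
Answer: $\frac{13412}{247} + \frac{46942 i \sqrt{10}}{247} \approx 54.3 + 600.99 i$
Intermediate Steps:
$A{\left(X \right)} = \frac{1}{-2 + X}$
$T{\left(y,F \right)} = i \sqrt{10}$ ($T{\left(y,F \right)} = \sqrt{2 - 12} = \sqrt{-10} = i \sqrt{10}$)
$R{\left(t \right)} = 2 t$
$O{\left(a \right)} = \frac{1916}{a + i \sqrt{10}}$ ($O{\left(a \right)} = \frac{777 + 1139}{a + i \sqrt{10}} = \frac{1916}{a + i \sqrt{10}}$)
$- O{\left(R{\left(A{\left(-5 \right)} \right)} \right)} = - \frac{1916}{\frac{2}{-2 - 5} + i \sqrt{10}} = - \frac{1916}{\frac{2}{-7} + i \sqrt{10}} = - \frac{1916}{2 \left(- \frac{1}{7}\right) + i \sqrt{10}} = - \frac{1916}{- \frac{2}{7} + i \sqrt{10}}$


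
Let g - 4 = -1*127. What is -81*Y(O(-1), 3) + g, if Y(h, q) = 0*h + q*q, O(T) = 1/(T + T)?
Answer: -852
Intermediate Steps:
g = -123 (g = 4 - 1*127 = 4 - 127 = -123)
O(T) = 1/(2*T)
Y(h, q) = q² (Y(h, q) = 0 + q² = q²)
-81*Y(O(-1), 3) + g = -81*3² - 123 = -81*9 - 123 = -729 - 123 = -852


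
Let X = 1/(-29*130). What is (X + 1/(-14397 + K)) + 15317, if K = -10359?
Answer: 714768709757/46665060 ≈ 15317.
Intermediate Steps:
X = -1/3770 (X = 1/(-3770) = -1/3770 ≈ -0.00026525)
(X + 1/(-14397 + K)) + 15317 = (-1/3770 + 1/(-14397 - 10359)) + 15317 = (-1/3770 + 1/(-24756)) + 15317 = (-1/3770 - 1/24756) + 15317 = -14263/46665060 + 15317 = 714768709757/46665060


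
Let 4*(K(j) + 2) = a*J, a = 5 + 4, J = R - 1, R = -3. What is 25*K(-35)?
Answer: -275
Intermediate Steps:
J = -4 (J = -3 - 1 = -4)
a = 9
K(j) = -11 (K(j) = -2 + (9*(-4))/4 = -2 + (1/4)*(-36) = -2 - 9 = -11)
25*K(-35) = 25*(-11) = -275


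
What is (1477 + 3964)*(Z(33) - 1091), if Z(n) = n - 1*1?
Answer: -5762019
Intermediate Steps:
Z(n) = -1 + n (Z(n) = n - 1 = -1 + n)
(1477 + 3964)*(Z(33) - 1091) = (1477 + 3964)*((-1 + 33) - 1091) = 5441*(32 - 1091) = 5441*(-1059) = -5762019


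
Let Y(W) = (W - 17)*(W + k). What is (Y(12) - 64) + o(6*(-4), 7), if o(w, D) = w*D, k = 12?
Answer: -352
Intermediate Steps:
Y(W) = (-17 + W)*(12 + W) (Y(W) = (W - 17)*(W + 12) = (-17 + W)*(12 + W))
o(w, D) = D*w
(Y(12) - 64) + o(6*(-4), 7) = ((-204 + 12**2 - 5*12) - 64) + 7*(6*(-4)) = ((-204 + 144 - 60) - 64) + 7*(-24) = (-120 - 64) - 168 = -184 - 168 = -352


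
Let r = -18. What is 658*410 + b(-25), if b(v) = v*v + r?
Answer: 270387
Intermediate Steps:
b(v) = -18 + v² (b(v) = v*v - 18 = v² - 18 = -18 + v²)
658*410 + b(-25) = 658*410 + (-18 + (-25)²) = 269780 + (-18 + 625) = 269780 + 607 = 270387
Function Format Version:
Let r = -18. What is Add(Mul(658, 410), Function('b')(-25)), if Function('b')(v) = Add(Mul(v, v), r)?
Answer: 270387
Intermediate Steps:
Function('b')(v) = Add(-18, Pow(v, 2)) (Function('b')(v) = Add(Mul(v, v), -18) = Add(Pow(v, 2), -18) = Add(-18, Pow(v, 2)))
Add(Mul(658, 410), Function('b')(-25)) = Add(Mul(658, 410), Add(-18, Pow(-25, 2))) = Add(269780, Add(-18, 625)) = Add(269780, 607) = 270387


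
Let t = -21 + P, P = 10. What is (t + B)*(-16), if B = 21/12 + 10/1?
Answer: -12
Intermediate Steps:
B = 47/4 (B = 21*(1/12) + 10*1 = 7/4 + 10 = 47/4 ≈ 11.750)
t = -11 (t = -21 + 10 = -11)
(t + B)*(-16) = (-11 + 47/4)*(-16) = (¾)*(-16) = -12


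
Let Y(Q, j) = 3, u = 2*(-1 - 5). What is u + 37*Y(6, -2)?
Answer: 99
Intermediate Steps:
u = -12 (u = 2*(-6) = -12)
u + 37*Y(6, -2) = -12 + 37*3 = -12 + 111 = 99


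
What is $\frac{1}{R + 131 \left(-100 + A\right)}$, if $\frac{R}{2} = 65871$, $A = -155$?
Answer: $\frac{1}{98337} \approx 1.0169 \cdot 10^{-5}$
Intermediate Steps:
$R = 131742$ ($R = 2 \cdot 65871 = 131742$)
$\frac{1}{R + 131 \left(-100 + A\right)} = \frac{1}{131742 + 131 \left(-100 - 155\right)} = \frac{1}{131742 + 131 \left(-255\right)} = \frac{1}{131742 - 33405} = \frac{1}{98337}$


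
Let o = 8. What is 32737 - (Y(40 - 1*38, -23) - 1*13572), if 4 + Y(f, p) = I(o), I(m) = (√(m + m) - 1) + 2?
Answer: 46308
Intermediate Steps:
I(m) = 1 + √2*√m (I(m) = (√(2*m) - 1) + 2 = (√2*√m - 1) + 2 = (-1 + √2*√m) + 2 = 1 + √2*√m)
Y(f, p) = 1 (Y(f, p) = -4 + (1 + √2*√8) = -4 + (1 + √2*(2*√2)) = -4 + (1 + 4) = -4 + 5 = 1)
32737 - (Y(40 - 1*38, -23) - 1*13572) = 32737 - (1 - 1*13572) = 32737 - (1 - 13572) = 32737 - 1*(-13571) = 32737 + 13571 = 46308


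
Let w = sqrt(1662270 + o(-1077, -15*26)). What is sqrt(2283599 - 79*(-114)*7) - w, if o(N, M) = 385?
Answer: sqrt(2346641) - sqrt(1662655) ≈ 242.44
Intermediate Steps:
w = sqrt(1662655) (w = sqrt(1662270 + 385) = sqrt(1662655) ≈ 1289.4)
sqrt(2283599 - 79*(-114)*7) - w = sqrt(2283599 - 79*(-114)*7) - sqrt(1662655) = sqrt(2283599 + 9006*7) - sqrt(1662655) = sqrt(2283599 + 63042) - sqrt(1662655) = sqrt(2346641) - sqrt(1662655)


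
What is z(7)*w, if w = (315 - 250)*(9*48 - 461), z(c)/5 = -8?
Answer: 75400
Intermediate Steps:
z(c) = -40 (z(c) = 5*(-8) = -40)
w = -1885 (w = 65*(432 - 461) = 65*(-29) = -1885)
z(7)*w = -40*(-1885) = 75400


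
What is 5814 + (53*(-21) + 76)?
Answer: 4777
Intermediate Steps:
5814 + (53*(-21) + 76) = 5814 + (-1113 + 76) = 5814 - 1037 = 4777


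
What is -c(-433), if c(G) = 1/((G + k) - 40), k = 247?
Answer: 1/226 ≈ 0.0044248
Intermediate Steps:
c(G) = 1/(207 + G) (c(G) = 1/((G + 247) - 40) = 1/((247 + G) - 40) = 1/(207 + G))
-c(-433) = -1/(207 - 433) = -1/(-226) = -1*(-1/226) = 1/226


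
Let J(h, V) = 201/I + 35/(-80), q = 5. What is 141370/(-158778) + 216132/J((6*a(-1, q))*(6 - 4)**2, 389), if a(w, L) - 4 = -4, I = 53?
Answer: 14550209740279/225861705 ≈ 64421.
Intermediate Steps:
a(w, L) = 0 (a(w, L) = 4 - 4 = 0)
J(h, V) = 2845/848 (J(h, V) = 201/53 + 35/(-80) = 201*(1/53) + 35*(-1/80) = 201/53 - 7/16 = 2845/848)
141370/(-158778) + 216132/J((6*a(-1, q))*(6 - 4)**2, 389) = 141370/(-158778) + 216132/(2845/848) = 141370*(-1/158778) + 216132*(848/2845) = -70685/79389 + 183279936/2845 = 14550209740279/225861705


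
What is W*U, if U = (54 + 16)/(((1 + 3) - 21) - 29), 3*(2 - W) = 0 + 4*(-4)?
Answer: -770/69 ≈ -11.159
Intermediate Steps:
W = 22/3 (W = 2 - (0 + 4*(-4))/3 = 2 - (0 - 16)/3 = 2 - ⅓*(-16) = 2 + 16/3 = 22/3 ≈ 7.3333)
U = -35/23 (U = 70/((4 - 21) - 29) = 70/(-17 - 29) = 70/(-46) = 70*(-1/46) = -35/23 ≈ -1.5217)
W*U = (22/3)*(-35/23) = -770/69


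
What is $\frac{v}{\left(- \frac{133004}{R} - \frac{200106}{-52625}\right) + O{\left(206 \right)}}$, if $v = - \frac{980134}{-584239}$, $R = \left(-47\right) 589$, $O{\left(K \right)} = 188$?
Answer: $\frac{713938365547625}{83669051341548561} \approx 0.0085329$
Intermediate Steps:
$R = -27683$
$v = \frac{980134}{584239}$ ($v = \left(-980134\right) \left(- \frac{1}{584239}\right) = \frac{980134}{584239} \approx 1.6776$)
$\frac{v}{\left(- \frac{133004}{R} - \frac{200106}{-52625}\right) + O{\left(206 \right)}} = \frac{980134}{584239 \left(\left(- \frac{133004}{-27683} - \frac{200106}{-52625}\right) + 188\right)} = \frac{980134}{584239 \left(\left(\left(-133004\right) \left(- \frac{1}{27683}\right) - - \frac{200106}{52625}\right) + 188\right)} = \frac{980134}{584239 \left(\left(\frac{133004}{27683} + \frac{200106}{52625}\right) + 188\right)} = \frac{980134}{584239 \left(\frac{12538869898}{1456817875} + 188\right)} = \frac{980134}{584239 \cdot \frac{286420630398}{1456817875}} = \frac{980134}{584239} \cdot \frac{1456817875}{286420630398} = \frac{713938365547625}{83669051341548561}$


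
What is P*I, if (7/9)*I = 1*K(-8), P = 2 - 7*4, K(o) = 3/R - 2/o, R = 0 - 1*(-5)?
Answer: -1989/70 ≈ -28.414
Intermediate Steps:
R = 5 (R = 0 + 5 = 5)
K(o) = ⅗ - 2/o (K(o) = 3/5 - 2/o = 3*(⅕) - 2/o = ⅗ - 2/o)
P = -26 (P = 2 - 28 = -26)
I = 153/140 (I = 9*(1*(⅗ - 2/(-8)))/7 = 9*(1*(⅗ - 2*(-⅛)))/7 = 9*(1*(⅗ + ¼))/7 = 9*(1*(17/20))/7 = (9/7)*(17/20) = 153/140 ≈ 1.0929)
P*I = -26*153/140 = -1989/70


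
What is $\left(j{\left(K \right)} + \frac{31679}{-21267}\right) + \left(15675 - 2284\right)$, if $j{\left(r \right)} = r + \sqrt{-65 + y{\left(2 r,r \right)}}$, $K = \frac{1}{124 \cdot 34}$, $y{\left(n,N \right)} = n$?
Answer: $\frac{70619171315}{5274216} + \frac{i \sqrt{72209013}}{1054} \approx 13390.0 + 8.0622 i$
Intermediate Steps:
$K = \frac{1}{4216}$ ($K = \frac{1}{124} \cdot \frac{1}{34} = \frac{1}{4216} \approx 0.00023719$)
$j{\left(r \right)} = r + \sqrt{-65 + 2 r}$
$\left(j{\left(K \right)} + \frac{31679}{-21267}\right) + \left(15675 - 2284\right) = \left(\left(\frac{1}{4216} + \sqrt{-65 + 2 \cdot \frac{1}{4216}}\right) + \frac{31679}{-21267}\right) + \left(15675 - 2284\right) = \left(\left(\frac{1}{4216} + \sqrt{-65 + \frac{1}{2108}}\right) + 31679 \left(- \frac{1}{21267}\right)\right) + 13391 = \left(\left(\frac{1}{4216} + \sqrt{- \frac{137019}{2108}}\right) - \frac{31679}{21267}\right) + 13391 = \left(\left(\frac{1}{4216} + \frac{i \sqrt{72209013}}{1054}\right) - \frac{31679}{21267}\right) + 13391 = \left(- \frac{7855141}{5274216} + \frac{i \sqrt{72209013}}{1054}\right) + 13391 = \frac{70619171315}{5274216} + \frac{i \sqrt{72209013}}{1054}$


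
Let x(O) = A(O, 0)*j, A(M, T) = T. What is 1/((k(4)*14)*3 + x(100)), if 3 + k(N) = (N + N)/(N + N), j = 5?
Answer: -1/84 ≈ -0.011905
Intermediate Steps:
k(N) = -2 (k(N) = -3 + (N + N)/(N + N) = -3 + (2*N)/((2*N)) = -3 + (2*N)*(1/(2*N)) = -3 + 1 = -2)
x(O) = 0 (x(O) = 0*5 = 0)
1/((k(4)*14)*3 + x(100)) = 1/(-2*14*3 + 0) = 1/(-28*3 + 0) = 1/(-84 + 0) = 1/(-84) = -1/84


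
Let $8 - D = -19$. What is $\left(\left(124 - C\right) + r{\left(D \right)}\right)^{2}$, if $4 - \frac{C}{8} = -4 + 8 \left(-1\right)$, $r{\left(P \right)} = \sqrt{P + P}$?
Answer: $70 - 24 \sqrt{6} \approx 11.212$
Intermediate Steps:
$D = 27$ ($D = 8 - -19 = 8 + 19 = 27$)
$r{\left(P \right)} = \sqrt{2} \sqrt{P}$ ($r{\left(P \right)} = \sqrt{2 P} = \sqrt{2} \sqrt{P}$)
$C = 128$ ($C = 32 - 8 \left(-4 + 8 \left(-1\right)\right) = 32 - 8 \left(-4 - 8\right) = 32 - -96 = 32 + 96 = 128$)
$\left(\left(124 - C\right) + r{\left(D \right)}\right)^{2} = \left(\left(124 - 128\right) + \sqrt{2} \sqrt{27}\right)^{2} = \left(\left(124 - 128\right) + \sqrt{2} \cdot 3 \sqrt{3}\right)^{2} = \left(-4 + 3 \sqrt{6}\right)^{2}$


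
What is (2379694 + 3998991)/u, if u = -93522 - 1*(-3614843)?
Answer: 6378685/3521321 ≈ 1.8114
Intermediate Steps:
u = 3521321 (u = -93522 + 3614843 = 3521321)
(2379694 + 3998991)/u = (2379694 + 3998991)/3521321 = 6378685*(1/3521321) = 6378685/3521321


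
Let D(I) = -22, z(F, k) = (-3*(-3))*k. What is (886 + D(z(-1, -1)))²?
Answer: 746496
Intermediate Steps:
z(F, k) = 9*k
(886 + D(z(-1, -1)))² = (886 - 22)² = 864² = 746496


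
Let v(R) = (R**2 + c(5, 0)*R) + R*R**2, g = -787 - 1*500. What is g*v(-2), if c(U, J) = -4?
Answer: -5148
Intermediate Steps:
g = -1287 (g = -787 - 500 = -1287)
v(R) = R**2 + R**3 - 4*R (v(R) = (R**2 - 4*R) + R*R**2 = (R**2 - 4*R) + R**3 = R**2 + R**3 - 4*R)
g*v(-2) = -(-2574)*(-4 - 2 + (-2)**2) = -(-2574)*(-4 - 2 + 4) = -(-2574)*(-2) = -1287*4 = -5148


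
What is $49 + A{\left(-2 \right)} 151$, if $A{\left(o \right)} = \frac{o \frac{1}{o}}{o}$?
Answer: $- \frac{53}{2} \approx -26.5$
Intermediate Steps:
$A{\left(o \right)} = \frac{1}{o}$ ($A{\left(o \right)} = 1 \frac{1}{o} = \frac{1}{o}$)
$49 + A{\left(-2 \right)} 151 = 49 + \frac{1}{-2} \cdot 151 = 49 - \frac{151}{2} = - \frac{53}{2}$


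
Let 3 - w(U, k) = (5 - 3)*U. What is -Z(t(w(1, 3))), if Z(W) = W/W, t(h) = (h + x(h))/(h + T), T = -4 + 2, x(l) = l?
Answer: -1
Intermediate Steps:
T = -2
w(U, k) = 3 - 2*U (w(U, k) = 3 - (5 - 3)*U = 3 - 2*U)
t(h) = 2*h/(-2 + h) (t(h) = (h + h)/(h - 2) = (2*h)/(-2 + h) = 2*h/(-2 + h))
Z(W) = 1
-Z(t(w(1, 3))) = -1*1 = -1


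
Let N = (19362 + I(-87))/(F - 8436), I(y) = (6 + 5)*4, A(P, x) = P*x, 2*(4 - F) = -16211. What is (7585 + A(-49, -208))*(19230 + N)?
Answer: 222539205706/653 ≈ 3.4079e+8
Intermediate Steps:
F = 16219/2 (F = 4 - 1/2*(-16211) = 4 + 16211/2 = 16219/2 ≈ 8109.5)
I(y) = 44 (I(y) = 11*4 = 44)
N = -38812/653 (N = (19362 + 44)/(16219/2 - 8436) = 19406/(-653/2) = 19406*(-2/653) = -38812/653 ≈ -59.436)
(7585 + A(-49, -208))*(19230 + N) = (7585 - 49*(-208))*(19230 - 38812/653) = (7585 + 10192)*(12518378/653) = 17777*(12518378/653) = 222539205706/653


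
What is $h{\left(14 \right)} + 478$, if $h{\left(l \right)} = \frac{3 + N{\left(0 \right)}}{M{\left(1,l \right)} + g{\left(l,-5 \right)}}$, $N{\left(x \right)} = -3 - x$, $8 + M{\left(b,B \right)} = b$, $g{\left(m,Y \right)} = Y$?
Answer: $478$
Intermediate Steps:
$M{\left(b,B \right)} = -8 + b$
$h{\left(l \right)} = 0$ ($h{\left(l \right)} = \frac{3 - 3}{\left(-8 + 1\right) - 5} = \frac{3 + \left(-3 + 0\right)}{-7 - 5} = \frac{3 - 3}{-12} = 0 \left(- \frac{1}{12}\right) = 0$)
$h{\left(14 \right)} + 478 = 0 + 478 = 478$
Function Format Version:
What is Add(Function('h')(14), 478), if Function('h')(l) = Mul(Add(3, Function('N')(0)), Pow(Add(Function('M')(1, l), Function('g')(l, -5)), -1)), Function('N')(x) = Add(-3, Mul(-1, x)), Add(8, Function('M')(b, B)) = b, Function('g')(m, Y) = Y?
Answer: 478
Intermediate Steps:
Function('M')(b, B) = Add(-8, b)
Function('h')(l) = 0 (Function('h')(l) = Mul(Add(3, Add(-3, Mul(-1, 0))), Pow(Add(Add(-8, 1), -5), -1)) = Mul(Add(3, Add(-3, 0)), Pow(Add(-7, -5), -1)) = Mul(Add(3, -3), Pow(-12, -1)) = Mul(0, Rational(-1, 12)) = 0)
Add(Function('h')(14), 478) = Add(0, 478) = 478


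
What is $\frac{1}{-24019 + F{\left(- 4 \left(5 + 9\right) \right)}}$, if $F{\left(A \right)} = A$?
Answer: $- \frac{1}{24075} \approx -4.1537 \cdot 10^{-5}$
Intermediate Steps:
$\frac{1}{-24019 + F{\left(- 4 \left(5 + 9\right) \right)}} = \frac{1}{-24019 - 4 \left(5 + 9\right)} = \frac{1}{-24019 - 56} = \frac{1}{-24075} = - \frac{1}{24075}$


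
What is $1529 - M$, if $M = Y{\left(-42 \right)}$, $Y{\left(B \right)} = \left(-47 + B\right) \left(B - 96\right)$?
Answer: $-10753$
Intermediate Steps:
$Y{\left(B \right)} = \left(-96 + B\right) \left(-47 + B\right)$ ($Y{\left(B \right)} = \left(-47 + B\right) \left(-96 + B\right) = \left(-96 + B\right) \left(-47 + B\right)$)
$M = 12282$ ($M = 4512 + \left(-42\right)^{2} - -6006 = 4512 + 1764 + 6006 = 12282$)
$1529 - M = 1529 - 12282 = -10753$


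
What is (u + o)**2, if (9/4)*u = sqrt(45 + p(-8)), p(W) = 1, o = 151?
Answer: 1847617/81 + 1208*sqrt(46)/9 ≈ 23720.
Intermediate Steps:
u = 4*sqrt(46)/9 (u = 4*sqrt(45 + 1)/9 = 4*sqrt(46)/9 ≈ 3.0144)
(u + o)**2 = (4*sqrt(46)/9 + 151)**2 = (151 + 4*sqrt(46)/9)**2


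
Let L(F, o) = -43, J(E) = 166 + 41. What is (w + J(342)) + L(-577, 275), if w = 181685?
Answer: 181849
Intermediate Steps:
J(E) = 207
(w + J(342)) + L(-577, 275) = (181685 + 207) - 43 = 181892 - 43 = 181849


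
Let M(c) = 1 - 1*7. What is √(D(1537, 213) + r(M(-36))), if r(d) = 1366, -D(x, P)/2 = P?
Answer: 2*√235 ≈ 30.659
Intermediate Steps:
D(x, P) = -2*P
M(c) = -6 (M(c) = 1 - 7 = -6)
√(D(1537, 213) + r(M(-36))) = √(-2*213 + 1366) = √(-426 + 1366) = √940 = 2*√235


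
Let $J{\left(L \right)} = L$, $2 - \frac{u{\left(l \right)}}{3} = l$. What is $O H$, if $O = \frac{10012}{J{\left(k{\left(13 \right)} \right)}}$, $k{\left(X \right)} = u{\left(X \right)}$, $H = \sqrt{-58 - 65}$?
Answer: $- \frac{10012 i \sqrt{123}}{33} \approx - 3364.8 i$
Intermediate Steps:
$u{\left(l \right)} = 6 - 3 l$
$H = i \sqrt{123}$ ($H = \sqrt{-123} = i \sqrt{123} \approx 11.091 i$)
$k{\left(X \right)} = 6 - 3 X$
$O = - \frac{10012}{33}$ ($O = \frac{10012}{6 - 39} = \frac{10012}{-33} = 10012 \left(- \frac{1}{33}\right) = - \frac{10012}{33} \approx -303.39$)
$O H = - \frac{10012 i \sqrt{123}}{33}$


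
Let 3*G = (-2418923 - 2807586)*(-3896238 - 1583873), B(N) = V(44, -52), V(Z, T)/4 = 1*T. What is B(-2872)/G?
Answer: -48/2203219189423 ≈ -2.1786e-11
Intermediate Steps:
V(Z, T) = 4*T (V(Z, T) = 4*(1*T) = 4*T)
B(N) = -208 (B(N) = 4*(-52) = -208)
G = 28641849462499/3 (G = ((-2418923 - 2807586)*(-3896238 - 1583873))/3 = (-5226509*(-5480111))/3 = (1/3)*28641849462499 = 28641849462499/3 ≈ 9.5473e+12)
B(-2872)/G = -208/28641849462499/3 = -208*3/28641849462499 = -48/2203219189423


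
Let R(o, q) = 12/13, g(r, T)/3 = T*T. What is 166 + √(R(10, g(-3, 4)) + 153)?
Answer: 166 + √26013/13 ≈ 178.41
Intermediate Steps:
g(r, T) = 3*T² (g(r, T) = 3*(T*T) = 3*T²)
R(o, q) = 12/13 (R(o, q) = 12*(1/13) = 12/13)
166 + √(R(10, g(-3, 4)) + 153) = 166 + √(12/13 + 153) = 166 + √(2001/13) = 166 + √26013/13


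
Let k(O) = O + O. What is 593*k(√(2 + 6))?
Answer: 2372*√2 ≈ 3354.5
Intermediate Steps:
k(O) = 2*O
593*k(√(2 + 6)) = 593*(2*√(2 + 6)) = 593*(2*√8) = 593*(2*(2*√2)) = 593*(4*√2) = 2372*√2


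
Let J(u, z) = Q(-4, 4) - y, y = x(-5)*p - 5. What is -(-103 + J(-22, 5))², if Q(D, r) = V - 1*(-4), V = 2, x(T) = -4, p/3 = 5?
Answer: -1024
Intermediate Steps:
p = 15 (p = 3*5 = 15)
Q(D, r) = 6 (Q(D, r) = 2 - 1*(-4) = 2 + 4 = 6)
y = -65 (y = -4*15 - 5 = -60 - 5 = -65)
J(u, z) = 71 (J(u, z) = 6 - 1*(-65) = 6 + 65 = 71)
-(-103 + J(-22, 5))² = -(-103 + 71)² = -1*(-32)² = -1*1024 = -1024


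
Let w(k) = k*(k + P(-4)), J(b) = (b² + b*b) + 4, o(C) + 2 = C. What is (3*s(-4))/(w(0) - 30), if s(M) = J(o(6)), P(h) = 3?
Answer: -18/5 ≈ -3.6000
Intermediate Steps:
o(C) = -2 + C
J(b) = 4 + 2*b² (J(b) = (b² + b²) + 4 = 2*b² + 4 = 4 + 2*b²)
s(M) = 36 (s(M) = 4 + 2*(-2 + 6)² = 4 + 2*4² = 4 + 2*16 = 4 + 32 = 36)
w(k) = k*(3 + k) (w(k) = k*(k + 3) = k*(3 + k))
(3*s(-4))/(w(0) - 30) = (3*36)/(0*(3 + 0) - 30) = 108/(0*3 - 30) = 108/(0 - 30) = 108/(-30) = 108*(-1/30) = -18/5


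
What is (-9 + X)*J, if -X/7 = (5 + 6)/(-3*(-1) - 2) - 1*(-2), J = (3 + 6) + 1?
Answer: -1000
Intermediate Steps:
J = 10 (J = 9 + 1 = 10)
X = -91 (X = -7*((5 + 6)/(-3*(-1) - 2) - 1*(-2)) = -7*(11/(3 - 2) + 2) = -7*(11/1 + 2) = -7*(11*1 + 2) = -7*(11 + 2) = -7*13 = -91)
(-9 + X)*J = (-9 - 91)*10 = -100*10 = -1000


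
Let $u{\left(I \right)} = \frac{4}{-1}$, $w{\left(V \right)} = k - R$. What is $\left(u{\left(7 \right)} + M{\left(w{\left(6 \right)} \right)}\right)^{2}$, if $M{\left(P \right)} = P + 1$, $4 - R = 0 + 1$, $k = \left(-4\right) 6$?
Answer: $900$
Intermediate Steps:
$k = -24$
$R = 3$ ($R = 4 - \left(0 + 1\right) = 4 - 1 = 3$)
$w{\left(V \right)} = -27$ ($w{\left(V \right)} = -24 - 3 = -27$)
$u{\left(I \right)} = -4$ ($u{\left(I \right)} = 4 \left(-1\right) = -4$)
$M{\left(P \right)} = 1 + P$
$\left(u{\left(7 \right)} + M{\left(w{\left(6 \right)} \right)}\right)^{2} = \left(-4 + \left(1 - 27\right)\right)^{2} = \left(-4 - 26\right)^{2} = \left(-30\right)^{2} = 900$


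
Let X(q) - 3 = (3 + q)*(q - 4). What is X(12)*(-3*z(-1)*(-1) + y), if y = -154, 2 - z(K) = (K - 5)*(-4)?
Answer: -27060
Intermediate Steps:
z(K) = -18 + 4*K (z(K) = 2 - (K - 5)*(-4) = 2 - (-5 + K)*(-4) = 2 - (20 - 4*K) = 2 + (-20 + 4*K) = -18 + 4*K)
X(q) = 3 + (-4 + q)*(3 + q) (X(q) = 3 + (3 + q)*(q - 4) = 3 + (3 + q)*(-4 + q) = 3 + (-4 + q)*(3 + q))
X(12)*(-3*z(-1)*(-1) + y) = (-9 + 12² - 1*12)*(-3*(-18 + 4*(-1))*(-1) - 154) = (-9 + 144 - 12)*(-3*(-18 - 4)*(-1) - 154) = 123*(-3*(-22)*(-1) - 154) = 123*(66*(-1) - 154) = 123*(-66 - 154) = 123*(-220) = -27060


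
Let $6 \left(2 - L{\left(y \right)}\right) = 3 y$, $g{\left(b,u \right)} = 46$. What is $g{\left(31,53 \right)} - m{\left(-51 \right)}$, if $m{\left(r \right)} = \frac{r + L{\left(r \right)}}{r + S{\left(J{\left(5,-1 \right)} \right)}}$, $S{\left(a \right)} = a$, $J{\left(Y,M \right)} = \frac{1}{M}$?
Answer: $\frac{4737}{104} \approx 45.548$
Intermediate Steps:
$L{\left(y \right)} = 2 - \frac{y}{2}$ ($L{\left(y \right)} = 2 - \frac{3 y}{6} = 2 - \frac{y}{2}$)
$m{\left(r \right)} = \frac{2 + \frac{r}{2}}{-1 + r}$ ($m{\left(r \right)} = \frac{r - \left(-2 + \frac{r}{2}\right)}{r + \frac{1}{-1}} = \frac{2 + \frac{r}{2}}{r - 1} = \frac{2 + \frac{r}{2}}{-1 + r}$)
$g{\left(31,53 \right)} - m{\left(-51 \right)} = 46 - \frac{4 - 51}{2 \left(-1 - 51\right)} = 46 - \frac{1}{2} \frac{1}{-52} \left(-47\right) = 46 - \frac{1}{2} \left(- \frac{1}{52}\right) \left(-47\right) = 46 - \frac{47}{104} = \frac{4737}{104}$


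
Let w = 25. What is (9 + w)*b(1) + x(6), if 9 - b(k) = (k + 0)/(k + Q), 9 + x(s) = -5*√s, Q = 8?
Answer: 2639/9 - 5*√6 ≈ 280.97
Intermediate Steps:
x(s) = -9 - 5*√s
b(k) = 9 - k/(8 + k) (b(k) = 9 - (k + 0)/(k + 8) = 9 - k/(8 + k))
(9 + w)*b(1) + x(6) = (9 + 25)*(8*(9 + 1)/(8 + 1)) + (-9 - 5*√6) = 34*(8*10/9) + (-9 - 5*√6) = 34*(8*(⅑)*10) + (-9 - 5*√6) = 34*(80/9) + (-9 - 5*√6) = 2720/9 + (-9 - 5*√6) = 2639/9 - 5*√6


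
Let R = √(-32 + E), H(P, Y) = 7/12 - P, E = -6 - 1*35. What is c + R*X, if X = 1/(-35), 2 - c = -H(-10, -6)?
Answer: 151/12 - I*√73/35 ≈ 12.583 - 0.24411*I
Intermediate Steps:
E = -41 (E = -6 - 35 = -41)
H(P, Y) = 7/12 - P (H(P, Y) = 7*(1/12) - P = 7/12 - P)
R = I*√73 (R = √(-32 - 41) = √(-73) = I*√73 ≈ 8.544*I)
c = 151/12 (c = 2 - (-1)*(7/12 - 1*(-10)) = 2 - (-1)*(7/12 + 10) = 2 - (-1)*127/12 = 2 - 1*(-127/12) = 2 + 127/12 = 151/12 ≈ 12.583)
X = -1/35 ≈ -0.028571
c + R*X = 151/12 + (I*√73)*(-1/35) = 151/12 - I*√73/35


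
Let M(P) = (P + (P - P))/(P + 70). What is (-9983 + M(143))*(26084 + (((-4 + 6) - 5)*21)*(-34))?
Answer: -60015137336/213 ≈ -2.8176e+8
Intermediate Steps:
M(P) = P/(70 + P) (M(P) = (P + 0)/(70 + P) = P/(70 + P))
(-9983 + M(143))*(26084 + (((-4 + 6) - 5)*21)*(-34)) = (-9983 + 143/(70 + 143))*(26084 + (((-4 + 6) - 5)*21)*(-34)) = (-9983 + 143/213)*(26084 + ((2 - 5)*21)*(-34)) = (-9983 + 143*(1/213))*(26084 - 3*21*(-34)) = (-9983 + 143/213)*(26084 - 63*(-34)) = -2126236*(26084 + 2142)/213 = -2126236/213*28226 = -60015137336/213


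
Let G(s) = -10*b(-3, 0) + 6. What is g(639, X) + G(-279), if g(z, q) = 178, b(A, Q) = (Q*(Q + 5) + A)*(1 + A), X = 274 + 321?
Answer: 124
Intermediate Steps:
X = 595
b(A, Q) = (1 + A)*(A + Q*(5 + Q)) (b(A, Q) = (Q*(5 + Q) + A)*(1 + A) = (A + Q*(5 + Q))*(1 + A) = (1 + A)*(A + Q*(5 + Q)))
G(s) = -54 (G(s) = -10*(-3 + (-3)² + 0² + 5*0 - 3*0² + 5*(-3)*0) + 6 = -10*(-3 + 9 + 0 + 0 - 3*0 + 0) + 6 = -10*(-3 + 9 + 0 + 0 + 0 + 0) + 6 = -10*6 + 6 = -60 + 6 = -54)
g(639, X) + G(-279) = 178 - 54 = 124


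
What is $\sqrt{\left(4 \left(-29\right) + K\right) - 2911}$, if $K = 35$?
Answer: $4 i \sqrt{187} \approx 54.699 i$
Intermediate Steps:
$\sqrt{\left(4 \left(-29\right) + K\right) - 2911} = \sqrt{\left(4 \left(-29\right) + 35\right) - 2911} = \sqrt{\left(-116 + 35\right) - 2911} = \sqrt{-81 - 2911} = \sqrt{-2992} = 4 i \sqrt{187}$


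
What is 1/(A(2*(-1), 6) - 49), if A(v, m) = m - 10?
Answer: -1/53 ≈ -0.018868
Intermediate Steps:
A(v, m) = -10 + m
1/(A(2*(-1), 6) - 49) = 1/((-10 + 6) - 49) = 1/(-4 - 49) = 1/(-53) = -1/53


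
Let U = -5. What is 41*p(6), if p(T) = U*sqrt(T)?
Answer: -205*sqrt(6) ≈ -502.15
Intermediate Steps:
p(T) = -5*sqrt(T)
41*p(6) = 41*(-5*sqrt(6)) = -205*sqrt(6)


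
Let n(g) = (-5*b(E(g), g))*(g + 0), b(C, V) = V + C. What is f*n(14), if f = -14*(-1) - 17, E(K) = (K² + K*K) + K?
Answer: 88200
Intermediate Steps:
E(K) = K + 2*K² (E(K) = (K² + K²) + K = 2*K² + K = K + 2*K²)
f = -3 (f = 14 - 17 = -3)
b(C, V) = C + V
n(g) = g*(-5*g - 5*g*(1 + 2*g)) (n(g) = (-5*(g*(1 + 2*g) + g))*(g + 0) = (-5*(g + g*(1 + 2*g)))*g = (-5*g - 5*g*(1 + 2*g))*g = g*(-5*g - 5*g*(1 + 2*g)))
f*n(14) = -(-30)*14²*(1 + 14) = -(-30)*196*15 = -3*(-29400) = 88200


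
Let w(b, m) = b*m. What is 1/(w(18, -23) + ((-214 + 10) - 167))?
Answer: -1/785 ≈ -0.0012739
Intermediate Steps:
1/(w(18, -23) + ((-214 + 10) - 167)) = 1/(18*(-23) + ((-214 + 10) - 167)) = 1/(-414 + (-204 - 167)) = 1/(-414 - 371) = 1/(-785) = -1/785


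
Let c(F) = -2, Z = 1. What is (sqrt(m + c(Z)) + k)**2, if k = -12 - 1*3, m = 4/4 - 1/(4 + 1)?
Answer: (75 - I*sqrt(30))**2/25 ≈ 223.8 - 32.863*I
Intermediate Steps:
m = 4/5 (m = 4*(1/4) - 1/5 = 1 - 1*1/5 = 1 - 1/5 = 4/5 ≈ 0.80000)
k = -15 (k = -12 - 3 = -15)
(sqrt(m + c(Z)) + k)**2 = (sqrt(4/5 - 2) - 15)**2 = (sqrt(-6/5) - 15)**2 = (I*sqrt(30)/5 - 15)**2 = (-15 + I*sqrt(30)/5)**2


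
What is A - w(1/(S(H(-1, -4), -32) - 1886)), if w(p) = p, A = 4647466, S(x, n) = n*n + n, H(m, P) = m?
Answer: 4154834605/894 ≈ 4.6475e+6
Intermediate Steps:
S(x, n) = n + n² (S(x, n) = n² + n = n + n²)
A - w(1/(S(H(-1, -4), -32) - 1886)) = 4647466 - 1/(-32*(1 - 32) - 1886) = 4647466 - 1/(-32*(-31) - 1886) = 4647466 - 1/(992 - 1886) = 4647466 - 1/(-894) = 4647466 - 1*(-1/894) = 4647466 + 1/894 = 4154834605/894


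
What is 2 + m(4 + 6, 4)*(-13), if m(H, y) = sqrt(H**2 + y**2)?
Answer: 2 - 26*sqrt(29) ≈ -138.01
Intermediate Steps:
2 + m(4 + 6, 4)*(-13) = 2 + sqrt((4 + 6)**2 + 4**2)*(-13) = 2 + sqrt(10**2 + 16)*(-13) = 2 + sqrt(100 + 16)*(-13) = 2 + sqrt(116)*(-13) = 2 + (2*sqrt(29))*(-13) = 2 - 26*sqrt(29)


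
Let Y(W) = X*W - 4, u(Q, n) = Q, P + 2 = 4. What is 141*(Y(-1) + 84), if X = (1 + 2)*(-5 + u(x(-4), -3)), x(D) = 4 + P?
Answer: 10857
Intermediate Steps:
P = 2 (P = -2 + 4 = 2)
x(D) = 6 (x(D) = 4 + 2 = 6)
X = 3 (X = (1 + 2)*(-5 + 6) = 3*1 = 3)
Y(W) = -4 + 3*W (Y(W) = 3*W - 4 = -4 + 3*W)
141*(Y(-1) + 84) = 141*((-4 + 3*(-1)) + 84) = 141*((-4 - 3) + 84) = 141*(-7 + 84) = 141*77 = 10857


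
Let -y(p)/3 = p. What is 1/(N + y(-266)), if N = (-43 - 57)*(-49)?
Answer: 1/5698 ≈ 0.00017550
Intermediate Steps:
y(p) = -3*p
N = 4900 (N = -100*(-49) = 4900)
1/(N + y(-266)) = 1/(4900 - 3*(-266)) = 1/(4900 + 798) = 1/5698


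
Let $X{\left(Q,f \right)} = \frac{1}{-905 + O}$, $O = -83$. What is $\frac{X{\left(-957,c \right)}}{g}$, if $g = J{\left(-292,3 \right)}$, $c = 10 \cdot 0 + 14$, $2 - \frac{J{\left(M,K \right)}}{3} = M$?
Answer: $- \frac{1}{871416} \approx -1.1476 \cdot 10^{-6}$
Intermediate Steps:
$J{\left(M,K \right)} = 6 - 3 M$
$c = 14$ ($c = 0 + 14 = 14$)
$g = 882$ ($g = 6 - -876 = 6 + 876 = 882$)
$X{\left(Q,f \right)} = - \frac{1}{988}$ ($X{\left(Q,f \right)} = \frac{1}{-905 - 83} = \frac{1}{-988} = - \frac{1}{988}$)
$\frac{X{\left(-957,c \right)}}{g} = - \frac{1}{988 \cdot 882} = \left(- \frac{1}{988}\right) \frac{1}{882} = - \frac{1}{871416}$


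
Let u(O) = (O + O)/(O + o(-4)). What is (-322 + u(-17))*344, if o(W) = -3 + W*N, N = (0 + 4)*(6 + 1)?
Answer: -3652420/33 ≈ -1.1068e+5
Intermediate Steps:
N = 28 (N = 4*7 = 28)
o(W) = -3 + 28*W (o(W) = -3 + W*28 = -3 + 28*W)
u(O) = 2*O/(-115 + O) (u(O) = (O + O)/(O + (-3 + 28*(-4))) = (2*O)/(O + (-3 - 112)) = (2*O)/(O - 115) = (2*O)/(-115 + O) = 2*O/(-115 + O))
(-322 + u(-17))*344 = (-322 + 2*(-17)/(-115 - 17))*344 = (-322 + 2*(-17)/(-132))*344 = (-322 + 2*(-17)*(-1/132))*344 = (-322 + 17/66)*344 = -21235/66*344 = -3652420/33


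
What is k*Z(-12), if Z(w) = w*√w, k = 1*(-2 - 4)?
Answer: 144*I*√3 ≈ 249.42*I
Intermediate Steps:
k = -6 (k = 1*(-6) = -6)
Z(w) = w^(3/2)
k*Z(-12) = -(-144)*I*√3 = 144*I*√3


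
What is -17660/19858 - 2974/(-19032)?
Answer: -69261857/94484364 ≈ -0.73305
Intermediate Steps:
-17660/19858 - 2974/(-19032) = -17660*1/19858 - 2974*(-1/19032) = -8830/9929 + 1487/9516 = -69261857/94484364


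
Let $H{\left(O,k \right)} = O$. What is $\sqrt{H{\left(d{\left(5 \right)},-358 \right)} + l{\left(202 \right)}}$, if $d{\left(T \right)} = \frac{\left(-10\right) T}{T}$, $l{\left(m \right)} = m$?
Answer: $8 \sqrt{3} \approx 13.856$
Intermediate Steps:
$d{\left(T \right)} = -10$
$\sqrt{H{\left(d{\left(5 \right)},-358 \right)} + l{\left(202 \right)}} = \sqrt{-10 + 202} = \sqrt{192} = 8 \sqrt{3}$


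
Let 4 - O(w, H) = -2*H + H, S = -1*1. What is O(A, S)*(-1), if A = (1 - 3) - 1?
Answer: -3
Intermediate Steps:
S = -1
A = -3 (A = -2 - 1 = -3)
O(w, H) = 4 + H (O(w, H) = 4 - (-2*H + H) = 4 - (-1)*H = 4 + H)
O(A, S)*(-1) = (4 - 1)*(-1) = 3*(-1) = -3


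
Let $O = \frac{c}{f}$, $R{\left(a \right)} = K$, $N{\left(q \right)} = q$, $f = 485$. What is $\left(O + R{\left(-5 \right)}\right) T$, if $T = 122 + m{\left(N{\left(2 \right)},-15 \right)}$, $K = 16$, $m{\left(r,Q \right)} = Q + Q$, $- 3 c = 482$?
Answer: $\frac{2097416}{1455} \approx 1441.5$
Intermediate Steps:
$c = - \frac{482}{3}$ ($c = \left(- \frac{1}{3}\right) 482 = - \frac{482}{3} \approx -160.67$)
$m{\left(r,Q \right)} = 2 Q$
$R{\left(a \right)} = 16$
$T = 92$ ($T = 122 + 2 \left(-15\right) = 122 - 30 = 92$)
$O = - \frac{482}{1455}$ ($O = - \frac{482}{3 \cdot 485} = \left(- \frac{482}{3}\right) \frac{1}{485} = - \frac{482}{1455} \approx -0.33127$)
$\left(O + R{\left(-5 \right)}\right) T = \left(- \frac{482}{1455} + 16\right) 92 = \frac{22798}{1455} \cdot 92 = \frac{2097416}{1455}$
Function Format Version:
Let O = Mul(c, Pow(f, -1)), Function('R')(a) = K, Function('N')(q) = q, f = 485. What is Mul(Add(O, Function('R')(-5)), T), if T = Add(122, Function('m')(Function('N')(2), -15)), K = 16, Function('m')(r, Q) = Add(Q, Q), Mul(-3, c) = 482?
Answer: Rational(2097416, 1455) ≈ 1441.5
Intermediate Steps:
c = Rational(-482, 3) (c = Mul(Rational(-1, 3), 482) = Rational(-482, 3) ≈ -160.67)
Function('m')(r, Q) = Mul(2, Q)
Function('R')(a) = 16
T = 92 (T = Add(122, Mul(2, -15)) = Add(122, -30) = 92)
O = Rational(-482, 1455) (O = Mul(Rational(-482, 3), Pow(485, -1)) = Mul(Rational(-482, 3), Rational(1, 485)) = Rational(-482, 1455) ≈ -0.33127)
Mul(Add(O, Function('R')(-5)), T) = Mul(Add(Rational(-482, 1455), 16), 92) = Mul(Rational(22798, 1455), 92) = Rational(2097416, 1455)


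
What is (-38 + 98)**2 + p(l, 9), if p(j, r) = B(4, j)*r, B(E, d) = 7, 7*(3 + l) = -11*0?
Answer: 3663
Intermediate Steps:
l = -3 (l = -3 + (-11*0)/7 = -3 + (1/7)*0 = -3 + 0 = -3)
p(j, r) = 7*r
(-38 + 98)**2 + p(l, 9) = (-38 + 98)**2 + 7*9 = 60**2 + 63 = 3600 + 63 = 3663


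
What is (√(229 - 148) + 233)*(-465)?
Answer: -112530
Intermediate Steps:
(√(229 - 148) + 233)*(-465) = (√81 + 233)*(-465) = (9 + 233)*(-465) = 242*(-465) = -112530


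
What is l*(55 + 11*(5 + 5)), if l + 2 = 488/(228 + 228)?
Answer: -2915/19 ≈ -153.42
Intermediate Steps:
l = -53/57 (l = -2 + 488/(228 + 228) = -2 + 488/456 = -2 + 488*(1/456) = -2 + 61/57 = -53/57 ≈ -0.92982)
l*(55 + 11*(5 + 5)) = -53*(55 + 11*(5 + 5))/57 = -53*(55 + 11*10)/57 = -53*(55 + 110)/57 = -53/57*165 = -2915/19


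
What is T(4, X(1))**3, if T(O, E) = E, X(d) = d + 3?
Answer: 64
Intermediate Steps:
X(d) = 3 + d
T(4, X(1))**3 = (3 + 1)**3 = 4**3 = 64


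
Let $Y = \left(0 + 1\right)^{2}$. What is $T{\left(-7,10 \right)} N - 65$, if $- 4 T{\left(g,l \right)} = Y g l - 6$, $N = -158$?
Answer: $-3067$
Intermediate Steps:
$Y = 1$ ($Y = 1^{2} = 1$)
$T{\left(g,l \right)} = \frac{3}{2} - \frac{g l}{4}$ ($T{\left(g,l \right)} = - \frac{1 g l - 6}{4} = - \frac{g l - 6}{4} = - \frac{-6 + g l}{4} = \frac{3}{2} - \frac{g l}{4}$)
$T{\left(-7,10 \right)} N - 65 = \left(\frac{3}{2} - \left(- \frac{7}{4}\right) 10\right) \left(-158\right) - 65 = \left(\frac{3}{2} + \frac{35}{2}\right) \left(-158\right) - 65 = 19 \left(-158\right) - 65 = -3002 - 65 = -3067$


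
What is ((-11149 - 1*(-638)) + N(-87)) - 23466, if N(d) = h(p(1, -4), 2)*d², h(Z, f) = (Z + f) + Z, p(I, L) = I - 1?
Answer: -18839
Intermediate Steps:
p(I, L) = -1 + I
h(Z, f) = f + 2*Z
N(d) = 2*d² (N(d) = (2 + 2*(-1 + 1))*d² = (2 + 2*0)*d² = (2 + 0)*d² = 2*d²)
((-11149 - 1*(-638)) + N(-87)) - 23466 = ((-11149 - 1*(-638)) + 2*(-87)²) - 23466 = ((-11149 + 638) + 2*7569) - 23466 = (-10511 + 15138) - 23466 = 4627 - 23466 = -18839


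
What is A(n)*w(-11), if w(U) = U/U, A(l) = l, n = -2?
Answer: -2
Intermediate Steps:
w(U) = 1
A(n)*w(-11) = -2*1 = -2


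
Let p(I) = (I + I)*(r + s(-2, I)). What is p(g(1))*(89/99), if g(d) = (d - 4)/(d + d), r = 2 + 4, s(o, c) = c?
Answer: -267/22 ≈ -12.136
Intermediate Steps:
r = 6
g(d) = (-4 + d)/(2*d) (g(d) = (-4 + d)/((2*d)) = (-4 + d)*(1/(2*d)) = (-4 + d)/(2*d))
p(I) = 2*I*(6 + I) (p(I) = (I + I)*(6 + I) = (2*I)*(6 + I) = 2*I*(6 + I))
p(g(1))*(89/99) = (2*((1/2)*(-4 + 1)/1)*(6 + (1/2)*(-4 + 1)/1))*(89/99) = (2*((1/2)*1*(-3))*(6 + (1/2)*1*(-3)))*(89*(1/99)) = (2*(-3/2)*(6 - 3/2))*(89/99) = (2*(-3/2)*(9/2))*(89/99) = -27/2*89/99 = -267/22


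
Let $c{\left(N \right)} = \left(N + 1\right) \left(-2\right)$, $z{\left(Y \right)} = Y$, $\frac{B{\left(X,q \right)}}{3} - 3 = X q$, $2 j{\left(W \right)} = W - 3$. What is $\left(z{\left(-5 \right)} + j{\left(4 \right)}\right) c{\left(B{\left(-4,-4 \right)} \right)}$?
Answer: $522$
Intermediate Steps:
$j{\left(W \right)} = - \frac{3}{2} + \frac{W}{2}$ ($j{\left(W \right)} = \frac{W - 3}{2} = \frac{-3 + W}{2} = - \frac{3}{2} + \frac{W}{2}$)
$B{\left(X,q \right)} = 9 + 3 X q$
$c{\left(N \right)} = -2 - 2 N$ ($c{\left(N \right)} = \left(1 + N\right) \left(-2\right) = -2 - 2 N$)
$\left(z{\left(-5 \right)} + j{\left(4 \right)}\right) c{\left(B{\left(-4,-4 \right)} \right)} = \left(-5 + \left(- \frac{3}{2} + \frac{1}{2} \cdot 4\right)\right) \left(-2 - 2 \left(9 + 3 \left(-4\right) \left(-4\right)\right)\right) = \left(-5 + \left(- \frac{3}{2} + 2\right)\right) \left(-2 - 2 \left(9 + 48\right)\right) = \left(-5 + \frac{1}{2}\right) \left(-2 - 114\right) = - \frac{9 \left(-2 - 114\right)}{2} = \left(- \frac{9}{2}\right) \left(-116\right) = 522$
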